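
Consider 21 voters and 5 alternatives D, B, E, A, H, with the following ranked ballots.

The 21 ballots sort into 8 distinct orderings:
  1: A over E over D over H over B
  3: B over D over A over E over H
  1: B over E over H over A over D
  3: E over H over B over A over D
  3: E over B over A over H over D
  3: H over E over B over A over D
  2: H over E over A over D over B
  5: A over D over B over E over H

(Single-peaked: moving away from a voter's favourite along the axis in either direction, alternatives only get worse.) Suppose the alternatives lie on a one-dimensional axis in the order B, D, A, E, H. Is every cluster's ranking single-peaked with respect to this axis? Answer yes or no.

Axis positions: B=1, D=2, A=3, E=4, H=5.
Cluster 1 (peak A at position 3): ranking walks positions 3-4-2-5-1, expanding outward from the peak — single-peaked.
Cluster 2 (peak B at position 1): ranking walks positions 1-2-3-4-5, expanding outward from the peak — single-peaked.
Cluster 3: ranking walks positions 1-4-5-3-2; E is ranked above D even though D lies between E and the peak B on the axis — preferences dip and rise again. Not single-peaked.
Cluster 4: ranking walks positions 4-5-1-3-2; B is ranked above A even though A lies between B and the peak E on the axis — preferences dip and rise again. Not single-peaked.
Cluster 5: ranking walks positions 4-1-3-5-2; B is ranked above A even though A lies between B and the peak E on the axis — preferences dip and rise again. Not single-peaked.
Cluster 6: ranking walks positions 5-4-1-3-2; B is ranked above A even though A lies between B and the peak H on the axis — preferences dip and rise again. Not single-peaked.
Cluster 7 (peak H at position 5): ranking walks positions 5-4-3-2-1, expanding outward from the peak — single-peaked.
Cluster 8 (peak A at position 3): ranking walks positions 3-2-1-4-5, expanding outward from the peak — single-peaked.
Cluster 3 violates single-peakedness, so the profile is not single-peaked on this axis.

no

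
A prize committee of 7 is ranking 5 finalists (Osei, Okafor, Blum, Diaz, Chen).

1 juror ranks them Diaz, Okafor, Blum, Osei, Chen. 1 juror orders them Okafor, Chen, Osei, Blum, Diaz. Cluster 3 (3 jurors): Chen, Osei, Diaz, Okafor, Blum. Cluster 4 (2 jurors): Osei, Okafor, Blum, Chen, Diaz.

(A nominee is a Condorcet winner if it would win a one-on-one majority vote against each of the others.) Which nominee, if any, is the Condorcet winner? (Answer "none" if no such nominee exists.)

Pairwise majorities:
Osei vs Okafor: Osei, 5–2.
Osei vs Blum: Osei wins 6–1.
Osei vs Diaz: Osei wins 6–1.
Osei vs Chen: Chen wins 4–3.
Okafor–Blum: Okafor 7–0.
Okafor vs Diaz: Diaz wins 4–3.
Okafor–Chen: Okafor 4–3.
Blum vs Diaz: Diaz, 4–3.
Blum–Chen: Chen 4–3.
Diaz vs Chen: Chen, 6–1.
Each nominee drops at least one matchup (Osei loses to Chen; Okafor loses to Osei; Blum loses to Osei; Diaz loses to Osei; Chen loses to Okafor); the cycle Osei > Okafor > Chen > Osei rules out a Condorcet winner.

none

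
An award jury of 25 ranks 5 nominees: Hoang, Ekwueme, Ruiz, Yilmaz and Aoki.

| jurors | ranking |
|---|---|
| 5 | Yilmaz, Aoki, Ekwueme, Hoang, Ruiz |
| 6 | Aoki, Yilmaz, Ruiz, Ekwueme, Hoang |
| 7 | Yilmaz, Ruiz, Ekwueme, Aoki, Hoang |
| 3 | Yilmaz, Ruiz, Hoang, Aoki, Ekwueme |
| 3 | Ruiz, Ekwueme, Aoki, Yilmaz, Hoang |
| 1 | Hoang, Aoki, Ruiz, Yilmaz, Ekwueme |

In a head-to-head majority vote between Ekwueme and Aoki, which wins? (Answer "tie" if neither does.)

Aoki

Ballots ranking Ekwueme above Aoki: 7 + 3 = 10.
Ballots ranking Aoki above Ekwueme: 25 − 10 = 15.
Aoki wins the head-to-head 15–10.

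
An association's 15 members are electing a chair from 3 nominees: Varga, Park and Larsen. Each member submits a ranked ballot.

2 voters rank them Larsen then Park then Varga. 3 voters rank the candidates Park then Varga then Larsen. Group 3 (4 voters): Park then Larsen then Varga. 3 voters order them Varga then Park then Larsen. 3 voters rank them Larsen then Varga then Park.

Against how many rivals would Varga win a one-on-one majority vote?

0

Varga against each rival (15 voters):
Varga vs Park: Park, 9–6.
Varga–Larsen: Larsen 9–6.
Varga beats no one; loses to Park, Larsen — 0 pairwise wins.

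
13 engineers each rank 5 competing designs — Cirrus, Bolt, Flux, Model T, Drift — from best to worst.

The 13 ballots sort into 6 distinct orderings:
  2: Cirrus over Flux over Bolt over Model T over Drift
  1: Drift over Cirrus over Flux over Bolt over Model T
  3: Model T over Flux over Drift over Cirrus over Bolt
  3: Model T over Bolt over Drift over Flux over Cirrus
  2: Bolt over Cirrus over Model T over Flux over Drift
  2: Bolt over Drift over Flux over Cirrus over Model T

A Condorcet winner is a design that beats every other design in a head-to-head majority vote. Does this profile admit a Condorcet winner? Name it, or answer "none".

Bolt

Head-to-head results (13 engineers):
Cirrus vs Bolt: 6 to 7, Bolt.
Cirrus vs Flux: 2+1+2 = 5 for Cirrus, 8 for Flux — Flux by 8–5.
Cirrus vs Model T: Cirrus preferred on 2+1+2+2 = 7 ballots; Cirrus wins 7–6.
Cirrus vs Drift: Cirrus preferred on 2+2 = 4 ballots; Drift wins 9–4.
Bolt vs Flux: 7 to 6, Bolt.
Bolt vs Model T: Bolt is ranked higher on 2+1+2+2 = 7 ballots, Model T on 6. Bolt wins 7–6.
Bolt vs Drift: 9 to 4, Bolt.
Flux vs Model T: 5 to 8, Model T.
Flux vs Drift: Flux preferred on 2+3+2 = 7 ballots; Flux wins 7–6.
Model T vs Drift: Model T preferred on 2+3+3+2 = 10 ballots; Model T wins 10–3.
Bolt defeats every rival head-to-head and is the Condorcet winner.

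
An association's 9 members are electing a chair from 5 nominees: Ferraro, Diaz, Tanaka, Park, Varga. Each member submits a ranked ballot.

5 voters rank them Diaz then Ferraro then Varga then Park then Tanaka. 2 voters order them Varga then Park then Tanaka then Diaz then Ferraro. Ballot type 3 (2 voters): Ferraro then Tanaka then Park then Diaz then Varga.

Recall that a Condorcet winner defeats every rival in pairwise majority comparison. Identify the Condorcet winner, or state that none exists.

Head-to-head results (9 voters):
Ferraro vs Diaz: Ferraro preferred on 2 ballots; Diaz wins 7–2.
Ferraro vs Tanaka: 5+2 = 7 for Ferraro, 2 for Tanaka — Ferraro by 7–2.
Ferraro vs Park: Ferraro wins 7–2.
Ferraro vs Varga: 7 to 2, Ferraro.
Diaz vs Tanaka: Diaz, 5–4.
Diaz vs Park: Diaz wins 5–4.
Diaz vs Varga: Diaz preferred on 5+2 = 7 ballots; Diaz wins 7–2.
Tanaka vs Park: 2 to 7, Park.
Tanaka vs Varga: Varga, 7–2.
Park vs Varga: 2 to 7, Varga.
Diaz wins every pairwise contest, so Diaz is the Condorcet winner.

Diaz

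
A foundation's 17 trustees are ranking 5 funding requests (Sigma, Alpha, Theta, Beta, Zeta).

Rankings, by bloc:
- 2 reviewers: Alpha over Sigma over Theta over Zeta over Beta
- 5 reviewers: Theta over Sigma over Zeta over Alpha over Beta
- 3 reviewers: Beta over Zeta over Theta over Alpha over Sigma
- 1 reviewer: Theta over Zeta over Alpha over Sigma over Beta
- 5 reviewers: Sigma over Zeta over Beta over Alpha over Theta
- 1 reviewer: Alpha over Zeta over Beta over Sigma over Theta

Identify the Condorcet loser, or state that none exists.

Pairwise majorities:
Sigma vs Alpha: 10 to 7, Sigma.
Sigma vs Theta: 2+5+1 = 8 for Sigma, 9 for Theta — Theta by 9–8.
Sigma vs Beta: Sigma wins 13–4.
Sigma vs Zeta: Sigma preferred on 2+5+5 = 12 ballots; Sigma wins 12–5.
Alpha–Theta: Theta 9–8.
Alpha–Beta: Alpha 9–8.
Alpha vs Zeta: Zeta, 14–3.
Theta vs Beta: Theta is ranked higher on 2+5+1 = 8 ballots, Beta on 9. Beta wins 9–8.
Theta vs Zeta: 2+5+1 = 8 for Theta, 9 for Zeta — Zeta by 9–8.
Beta–Zeta: Zeta 14–3.
Every project wins at least one matchup (Sigma beats Alpha; Alpha beats Beta; Theta beats Sigma; Beta beats Theta; Zeta beats Alpha), so there is no Condorcet loser.

none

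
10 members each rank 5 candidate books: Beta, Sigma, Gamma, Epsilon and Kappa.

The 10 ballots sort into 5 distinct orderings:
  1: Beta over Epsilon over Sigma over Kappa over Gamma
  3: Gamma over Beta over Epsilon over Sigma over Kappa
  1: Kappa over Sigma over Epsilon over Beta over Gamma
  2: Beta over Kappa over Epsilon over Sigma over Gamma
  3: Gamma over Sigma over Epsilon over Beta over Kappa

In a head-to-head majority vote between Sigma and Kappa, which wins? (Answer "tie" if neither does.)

Ballots ranking Sigma above Kappa: 1 + 3 + 3 = 7.
Ballots ranking Kappa above Sigma: 10 − 7 = 3.
Sigma wins the head-to-head 7–3.

Sigma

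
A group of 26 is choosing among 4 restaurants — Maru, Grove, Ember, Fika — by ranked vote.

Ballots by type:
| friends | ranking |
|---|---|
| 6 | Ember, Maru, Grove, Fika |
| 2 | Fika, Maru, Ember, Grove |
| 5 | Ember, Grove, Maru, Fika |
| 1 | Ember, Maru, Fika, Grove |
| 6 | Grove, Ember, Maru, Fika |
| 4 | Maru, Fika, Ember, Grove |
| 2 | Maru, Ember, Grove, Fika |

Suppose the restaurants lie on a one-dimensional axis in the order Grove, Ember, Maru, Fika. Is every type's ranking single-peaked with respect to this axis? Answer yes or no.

Axis positions: Grove=1, Ember=2, Maru=3, Fika=4.
Type 1 (peak Ember at position 2): ranking walks positions 2-3-1-4, expanding outward from the peak — single-peaked.
Type 2 (peak Fika at position 4): ranking walks positions 4-3-2-1, expanding outward from the peak — single-peaked.
Type 3 (peak Ember at position 2): ranking walks positions 2-1-3-4, expanding outward from the peak — single-peaked.
Type 4 (peak Ember at position 2): ranking walks positions 2-3-4-1, expanding outward from the peak — single-peaked.
Type 5 (peak Grove at position 1): ranking walks positions 1-2-3-4, expanding outward from the peak — single-peaked.
Type 6 (peak Maru at position 3): ranking walks positions 3-4-2-1, expanding outward from the peak — single-peaked.
Type 7 (peak Maru at position 3): ranking walks positions 3-2-1-4, expanding outward from the peak — single-peaked.
Every ranking is single-peaked on this axis.

yes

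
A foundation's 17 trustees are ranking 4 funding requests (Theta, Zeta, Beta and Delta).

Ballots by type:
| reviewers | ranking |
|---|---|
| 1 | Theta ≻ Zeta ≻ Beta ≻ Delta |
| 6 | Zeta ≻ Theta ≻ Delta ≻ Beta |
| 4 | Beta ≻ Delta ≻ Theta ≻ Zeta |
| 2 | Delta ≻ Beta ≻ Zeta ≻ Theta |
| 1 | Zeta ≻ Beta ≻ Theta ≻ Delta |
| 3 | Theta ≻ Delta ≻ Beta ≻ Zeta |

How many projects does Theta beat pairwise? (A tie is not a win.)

Theta against each rival (17 reviewers):
Theta–Zeta: Zeta 9–8.
Theta vs Beta: 1+6+3 = 10 for Theta, 7 for Beta — Theta by 10–7.
Theta vs Delta: Theta preferred on 1+6+1+3 = 11 ballots; Theta wins 11–6.
Theta beats Beta, Delta; loses to Zeta — 2 pairwise wins.

2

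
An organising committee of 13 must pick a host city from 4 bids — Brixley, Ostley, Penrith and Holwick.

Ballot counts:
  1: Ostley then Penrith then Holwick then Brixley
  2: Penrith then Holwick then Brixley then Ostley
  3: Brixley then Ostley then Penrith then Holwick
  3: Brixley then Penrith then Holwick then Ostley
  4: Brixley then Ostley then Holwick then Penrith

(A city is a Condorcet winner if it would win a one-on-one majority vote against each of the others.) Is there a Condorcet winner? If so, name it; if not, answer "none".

Brixley

Check each pair by majority over 13 ballots:
Brixley vs Ostley: Brixley wins 12–1.
Brixley–Penrith: Brixley 10–3.
Brixley–Holwick: Brixley 10–3.
Ostley vs Penrith: Ostley wins 8–5.
Ostley vs Holwick: Ostley, 8–5.
Penrith vs Holwick: Penrith, 9–4.
Only Brixley has no losses; Brixley is the Condorcet winner.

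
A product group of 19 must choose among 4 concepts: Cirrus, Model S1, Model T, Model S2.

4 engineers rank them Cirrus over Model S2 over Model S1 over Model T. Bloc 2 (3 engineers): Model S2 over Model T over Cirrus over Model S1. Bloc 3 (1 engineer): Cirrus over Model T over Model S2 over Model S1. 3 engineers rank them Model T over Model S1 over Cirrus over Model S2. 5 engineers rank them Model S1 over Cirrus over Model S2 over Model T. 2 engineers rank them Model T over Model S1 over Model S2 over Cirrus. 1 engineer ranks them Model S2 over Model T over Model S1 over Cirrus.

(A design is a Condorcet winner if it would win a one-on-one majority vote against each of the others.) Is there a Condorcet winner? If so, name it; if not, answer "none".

none

Head-to-head results (19 engineers):
Cirrus vs Model S1: Cirrus is ranked higher on 4+3+1 = 8 ballots, Model S1 on 11. Model S1 wins 11–8.
Cirrus vs Model T: 4+1+5 = 10 for Cirrus, 9 for Model T — Cirrus by 10–9.
Cirrus vs Model S2: 4+1+3+5 = 13 for Cirrus, 6 for Model S2 — Cirrus by 13–6.
Model S1 vs Model T: 9 to 10, Model T.
Model S1 vs Model S2: 3+5+2 = 10 for Model S1, 9 for Model S2 — Model S1 by 10–9.
Model T vs Model S2: 6 to 13, Model S2.
No design is unbeaten: Cirrus loses to Model S1; Model S1 loses to Model T; Model T loses to Cirrus; Model S2 loses to Cirrus. In particular Cirrus → Model T → Model S1 → Cirrus is a majority cycle — no Condorcet winner exists.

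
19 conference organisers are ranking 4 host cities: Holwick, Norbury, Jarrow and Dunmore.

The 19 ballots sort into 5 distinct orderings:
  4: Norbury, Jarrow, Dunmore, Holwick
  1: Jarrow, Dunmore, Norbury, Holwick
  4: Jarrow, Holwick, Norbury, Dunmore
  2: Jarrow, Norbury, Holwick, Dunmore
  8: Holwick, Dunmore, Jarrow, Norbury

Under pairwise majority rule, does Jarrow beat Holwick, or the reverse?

Ballots ranking Jarrow above Holwick: 4 + 1 + 4 + 2 = 11.
Ballots ranking Holwick above Jarrow: 19 − 11 = 8.
Jarrow wins the head-to-head 11–8.

Jarrow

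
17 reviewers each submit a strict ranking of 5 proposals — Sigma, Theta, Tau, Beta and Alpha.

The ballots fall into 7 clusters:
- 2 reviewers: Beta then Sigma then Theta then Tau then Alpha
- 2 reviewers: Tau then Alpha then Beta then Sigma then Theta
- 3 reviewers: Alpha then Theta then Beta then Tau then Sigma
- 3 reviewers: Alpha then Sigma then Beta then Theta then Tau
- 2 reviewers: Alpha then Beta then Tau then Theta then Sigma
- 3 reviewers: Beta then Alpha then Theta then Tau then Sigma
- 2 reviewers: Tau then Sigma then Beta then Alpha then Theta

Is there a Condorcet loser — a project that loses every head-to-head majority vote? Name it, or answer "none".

none

Head-to-head results (17 reviewers):
Sigma vs Theta: 9 to 8, Sigma.
Sigma vs Tau: 5 to 12, Tau.
Sigma vs Beta: 5 to 12, Beta.
Sigma vs Alpha: Sigma is ranked higher on 2+2 = 4 ballots, Alpha on 13. Alpha wins 13–4.
Theta–Tau: Theta 11–6.
Theta vs Beta: 3 for Theta, 14 for Beta — Beta by 14–3.
Theta vs Alpha: Theta preferred on 2 ballots; Alpha wins 15–2.
Tau vs Beta: 2+2 = 4 for Tau, 13 for Beta — Beta by 13–4.
Tau–Alpha: Alpha 11–6.
Beta vs Alpha: Beta is ranked higher on 2+3+2 = 7 ballots, Alpha on 10. Alpha wins 10–7.
Every project wins at least one matchup (Sigma beats Theta; Theta beats Tau; Tau beats Sigma; Beta beats Sigma; Alpha beats Sigma), so there is no Condorcet loser.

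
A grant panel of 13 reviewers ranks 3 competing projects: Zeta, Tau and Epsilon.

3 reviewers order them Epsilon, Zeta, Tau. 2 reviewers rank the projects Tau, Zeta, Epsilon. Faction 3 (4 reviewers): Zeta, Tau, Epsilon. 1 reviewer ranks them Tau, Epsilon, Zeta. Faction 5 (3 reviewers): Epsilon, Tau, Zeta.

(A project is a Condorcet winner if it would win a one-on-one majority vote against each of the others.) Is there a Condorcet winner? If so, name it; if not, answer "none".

Pairwise majorities:
Zeta vs Tau: Zeta preferred on 3+4 = 7 ballots; Zeta wins 7–6.
Zeta vs Epsilon: Epsilon, 7–6.
Tau vs Epsilon: Tau wins 7–6.
No project is unbeaten: Zeta loses to Epsilon; Tau loses to Zeta; Epsilon loses to Tau. In particular Zeta > Tau > Epsilon > Zeta is a majority cycle — no Condorcet winner exists.

none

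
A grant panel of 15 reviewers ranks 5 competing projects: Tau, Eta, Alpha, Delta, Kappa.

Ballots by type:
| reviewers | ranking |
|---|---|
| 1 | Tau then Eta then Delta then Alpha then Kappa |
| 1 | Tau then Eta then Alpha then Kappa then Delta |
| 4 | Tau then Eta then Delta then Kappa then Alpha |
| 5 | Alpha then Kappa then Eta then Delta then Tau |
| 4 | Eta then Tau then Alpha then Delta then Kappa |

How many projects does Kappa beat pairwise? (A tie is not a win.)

Kappa against each rival (15 reviewers):
Kappa vs Tau: Kappa is ranked higher on 5 ballots, Tau on 10. Tau wins 10–5.
Kappa vs Eta: Eta, 10–5.
Kappa vs Alpha: 4 to 11, Alpha.
Kappa vs Delta: 6 to 9, Delta.
Kappa beats no one; loses to Tau, Eta, Alpha, Delta — 0 pairwise wins.

0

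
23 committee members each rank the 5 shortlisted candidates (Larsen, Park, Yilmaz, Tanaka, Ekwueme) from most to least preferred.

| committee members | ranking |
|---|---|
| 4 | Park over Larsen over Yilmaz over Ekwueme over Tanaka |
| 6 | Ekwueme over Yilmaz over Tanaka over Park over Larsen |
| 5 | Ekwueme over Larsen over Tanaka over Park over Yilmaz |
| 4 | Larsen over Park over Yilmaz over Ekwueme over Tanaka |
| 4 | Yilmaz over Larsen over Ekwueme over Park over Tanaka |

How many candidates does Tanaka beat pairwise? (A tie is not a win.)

0

Tanaka against each rival (23 committee members):
Tanaka vs Larsen: Tanaka is ranked higher on 6 ballots, Larsen on 17. Larsen wins 17–6.
Tanaka–Park: Park 12–11.
Tanaka vs Yilmaz: 5 to 18, Yilmaz.
Tanaka vs Ekwueme: Tanaka preferred on 0 ballots; Ekwueme wins 23–0.
Tanaka beats no one; loses to Larsen, Park, Yilmaz, Ekwueme — 0 pairwise wins.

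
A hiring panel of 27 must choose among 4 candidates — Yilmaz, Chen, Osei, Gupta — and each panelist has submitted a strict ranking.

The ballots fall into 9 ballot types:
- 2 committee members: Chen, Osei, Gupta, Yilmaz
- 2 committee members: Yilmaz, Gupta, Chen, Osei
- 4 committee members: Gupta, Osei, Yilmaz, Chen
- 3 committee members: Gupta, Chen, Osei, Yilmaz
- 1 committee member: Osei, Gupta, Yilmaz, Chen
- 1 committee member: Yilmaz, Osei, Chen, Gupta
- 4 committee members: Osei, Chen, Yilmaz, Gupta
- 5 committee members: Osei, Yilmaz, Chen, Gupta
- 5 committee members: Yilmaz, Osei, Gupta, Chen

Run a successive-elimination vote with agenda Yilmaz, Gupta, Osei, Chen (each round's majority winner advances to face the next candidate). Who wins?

Round 1: Yilmaz vs Gupta — 17–10, Yilmaz advances.
Round 2: Yilmaz vs Osei — 8–19, Osei advances.
Round 3: Osei vs Chen — 20–7, Osei advances.
The agenda winner is Osei.

Osei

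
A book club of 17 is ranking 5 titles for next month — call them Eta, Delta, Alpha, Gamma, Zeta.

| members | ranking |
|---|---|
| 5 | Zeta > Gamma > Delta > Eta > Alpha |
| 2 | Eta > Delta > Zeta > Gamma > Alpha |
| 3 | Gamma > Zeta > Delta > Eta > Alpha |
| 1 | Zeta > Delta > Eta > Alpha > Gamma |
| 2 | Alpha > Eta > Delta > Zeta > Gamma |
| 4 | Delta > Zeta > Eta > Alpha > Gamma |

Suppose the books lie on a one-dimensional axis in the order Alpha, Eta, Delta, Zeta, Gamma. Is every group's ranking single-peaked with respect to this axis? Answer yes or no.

yes

Axis positions: Alpha=1, Eta=2, Delta=3, Zeta=4, Gamma=5.
Group 1 (peak Zeta at position 4): ranking walks positions 4-5-3-2-1, expanding outward from the peak — single-peaked.
Group 2 (peak Eta at position 2): ranking walks positions 2-3-4-5-1, expanding outward from the peak — single-peaked.
Group 3 (peak Gamma at position 5): ranking walks positions 5-4-3-2-1, expanding outward from the peak — single-peaked.
Group 4 (peak Zeta at position 4): ranking walks positions 4-3-2-1-5, expanding outward from the peak — single-peaked.
Group 5 (peak Alpha at position 1): ranking walks positions 1-2-3-4-5, expanding outward from the peak — single-peaked.
Group 6 (peak Delta at position 3): ranking walks positions 3-4-2-1-5, expanding outward from the peak — single-peaked.
Every ranking is single-peaked on this axis.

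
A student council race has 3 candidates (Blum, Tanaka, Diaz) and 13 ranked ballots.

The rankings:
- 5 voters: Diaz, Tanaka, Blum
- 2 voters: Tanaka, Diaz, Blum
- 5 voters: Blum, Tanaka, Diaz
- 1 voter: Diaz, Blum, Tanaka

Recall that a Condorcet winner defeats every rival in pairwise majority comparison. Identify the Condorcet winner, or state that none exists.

Tanaka

Check each pair by majority over 13 ballots:
Blum vs Tanaka: Tanaka, 7–6.
Blum vs Diaz: 5 for Blum, 8 for Diaz — Diaz by 8–5.
Tanaka vs Diaz: Tanaka preferred on 2+5 = 7 ballots; Tanaka wins 7–6.
Tanaka wins every pairwise contest, so Tanaka is the Condorcet winner.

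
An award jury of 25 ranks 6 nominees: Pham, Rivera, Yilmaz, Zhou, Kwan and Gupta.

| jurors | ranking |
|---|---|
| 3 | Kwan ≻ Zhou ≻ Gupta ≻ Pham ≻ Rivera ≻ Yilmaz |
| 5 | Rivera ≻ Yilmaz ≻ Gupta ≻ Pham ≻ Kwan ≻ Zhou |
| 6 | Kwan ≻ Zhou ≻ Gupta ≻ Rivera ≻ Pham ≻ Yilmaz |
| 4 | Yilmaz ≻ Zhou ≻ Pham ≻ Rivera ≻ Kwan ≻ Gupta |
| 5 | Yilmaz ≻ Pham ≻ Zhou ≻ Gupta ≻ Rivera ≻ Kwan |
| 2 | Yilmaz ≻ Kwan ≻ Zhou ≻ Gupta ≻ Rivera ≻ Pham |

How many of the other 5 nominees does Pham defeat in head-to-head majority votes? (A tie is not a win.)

Pham against each rival (25 jurors):
Pham vs Rivera: Pham preferred on 3+4+5 = 12 ballots; Rivera wins 13–12.
Pham vs Yilmaz: 3+6 = 9 for Pham, 16 for Yilmaz — Yilmaz by 16–9.
Pham vs Zhou: Zhou, 15–10.
Pham vs Kwan: 14 to 11, Pham.
Pham vs Gupta: Gupta, 16–9.
Pham beats Kwan; loses to Rivera, Yilmaz, Zhou, Gupta — 1 pairwise win.

1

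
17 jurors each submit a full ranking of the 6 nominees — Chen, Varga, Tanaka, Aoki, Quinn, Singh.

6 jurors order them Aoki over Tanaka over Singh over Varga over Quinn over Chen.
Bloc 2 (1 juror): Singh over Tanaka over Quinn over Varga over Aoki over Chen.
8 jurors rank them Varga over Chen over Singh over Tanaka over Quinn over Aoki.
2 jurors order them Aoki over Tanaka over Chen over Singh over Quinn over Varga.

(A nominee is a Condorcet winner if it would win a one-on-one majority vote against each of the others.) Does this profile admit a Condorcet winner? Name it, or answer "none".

Pairwise majorities:
Chen vs Varga: Varga wins 15–2.
Chen–Tanaka: Tanaka 9–8.
Chen vs Aoki: Aoki wins 9–8.
Chen vs Quinn: 8+2 = 10 for Chen, 7 for Quinn — Chen by 10–7.
Chen vs Singh: Chen, 10–7.
Varga vs Tanaka: Varga preferred on 8 ballots; Tanaka wins 9–8.
Varga vs Aoki: Varga, 9–8.
Varga vs Quinn: Varga wins 14–3.
Varga vs Singh: Varga preferred on 8 ballots; Singh wins 9–8.
Tanaka vs Aoki: Tanaka, 9–8.
Tanaka vs Quinn: 6+1+8+2 = 17 for Tanaka, 0 for Quinn — Tanaka by 17–0.
Tanaka vs Singh: Tanaka is ranked higher on 6+2 = 8 ballots, Singh on 9. Singh wins 9–8.
Aoki vs Quinn: Quinn wins 9–8.
Aoki vs Singh: Singh, 9–8.
Quinn vs Singh: 0 to 17, Singh.
Each nominee drops at least one matchup (Chen loses to Varga; Varga loses to Tanaka; Tanaka loses to Singh; Aoki loses to Varga; Quinn loses to Chen; Singh loses to Chen); the cycle Chen beats Quinn beats Aoki beats Chen rules out a Condorcet winner.

none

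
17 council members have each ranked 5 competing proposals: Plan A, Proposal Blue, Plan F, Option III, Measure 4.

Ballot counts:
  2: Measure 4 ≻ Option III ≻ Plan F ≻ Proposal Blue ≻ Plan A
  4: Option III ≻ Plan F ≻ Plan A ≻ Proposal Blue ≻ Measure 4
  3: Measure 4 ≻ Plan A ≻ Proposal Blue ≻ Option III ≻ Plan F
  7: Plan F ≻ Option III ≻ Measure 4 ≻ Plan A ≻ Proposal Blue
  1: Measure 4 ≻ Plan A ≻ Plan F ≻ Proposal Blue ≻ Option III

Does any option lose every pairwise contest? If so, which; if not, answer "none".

Head-to-head results (17 council members):
Plan A vs Proposal Blue: Plan A, 15–2.
Plan A vs Plan F: 3+1 = 4 for Plan A, 13 for Plan F — Plan F by 13–4.
Plan A–Option III: Option III 13–4.
Plan A vs Measure 4: 4 for Plan A, 13 for Measure 4 — Measure 4 by 13–4.
Proposal Blue–Plan F: Plan F 14–3.
Proposal Blue vs Option III: 4 to 13, Option III.
Proposal Blue vs Measure 4: Measure 4 wins 13–4.
Plan F vs Option III: 8 to 9, Option III.
Plan F vs Measure 4: 4+7 = 11 for Plan F, 6 for Measure 4 — Plan F by 11–6.
Option III vs Measure 4: Option III preferred on 4+7 = 11 ballots; Option III wins 11–6.
Only Proposal Blue has no wins; Proposal Blue is the Condorcet loser.

Proposal Blue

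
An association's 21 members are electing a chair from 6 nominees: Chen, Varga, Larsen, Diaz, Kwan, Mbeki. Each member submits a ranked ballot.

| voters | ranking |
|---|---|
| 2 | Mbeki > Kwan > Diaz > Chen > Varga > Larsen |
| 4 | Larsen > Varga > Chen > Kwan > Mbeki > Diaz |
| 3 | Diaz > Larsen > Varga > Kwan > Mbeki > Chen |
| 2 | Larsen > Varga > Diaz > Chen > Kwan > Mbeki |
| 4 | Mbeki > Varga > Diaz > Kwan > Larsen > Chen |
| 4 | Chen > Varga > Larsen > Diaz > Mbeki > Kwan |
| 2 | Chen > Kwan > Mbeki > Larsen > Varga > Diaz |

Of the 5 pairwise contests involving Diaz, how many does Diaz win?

2

Diaz against each rival (21 voters):
Diaz vs Chen: 11 to 10, Diaz.
Diaz vs Varga: 5 to 16, Varga.
Diaz vs Larsen: 2+3+4 = 9 for Diaz, 12 for Larsen — Larsen by 12–9.
Diaz–Kwan: Diaz 13–8.
Diaz–Mbeki: Mbeki 12–9.
Diaz beats Chen, Kwan; loses to Varga, Larsen, Mbeki — 2 pairwise wins.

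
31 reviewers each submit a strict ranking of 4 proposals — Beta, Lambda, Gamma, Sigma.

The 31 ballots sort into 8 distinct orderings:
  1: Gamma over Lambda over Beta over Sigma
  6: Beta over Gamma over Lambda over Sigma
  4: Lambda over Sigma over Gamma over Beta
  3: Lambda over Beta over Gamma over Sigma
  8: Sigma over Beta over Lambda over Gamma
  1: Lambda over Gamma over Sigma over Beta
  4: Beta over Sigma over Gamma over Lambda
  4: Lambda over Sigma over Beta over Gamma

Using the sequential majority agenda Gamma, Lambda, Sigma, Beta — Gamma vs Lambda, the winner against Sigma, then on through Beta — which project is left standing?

Beta

Round 1: Gamma vs Lambda — 11–20, Lambda advances.
Round 2: Lambda vs Sigma — 19–12, Lambda advances.
Round 3: Lambda vs Beta — 13–18, Beta advances.
The agenda winner is Beta.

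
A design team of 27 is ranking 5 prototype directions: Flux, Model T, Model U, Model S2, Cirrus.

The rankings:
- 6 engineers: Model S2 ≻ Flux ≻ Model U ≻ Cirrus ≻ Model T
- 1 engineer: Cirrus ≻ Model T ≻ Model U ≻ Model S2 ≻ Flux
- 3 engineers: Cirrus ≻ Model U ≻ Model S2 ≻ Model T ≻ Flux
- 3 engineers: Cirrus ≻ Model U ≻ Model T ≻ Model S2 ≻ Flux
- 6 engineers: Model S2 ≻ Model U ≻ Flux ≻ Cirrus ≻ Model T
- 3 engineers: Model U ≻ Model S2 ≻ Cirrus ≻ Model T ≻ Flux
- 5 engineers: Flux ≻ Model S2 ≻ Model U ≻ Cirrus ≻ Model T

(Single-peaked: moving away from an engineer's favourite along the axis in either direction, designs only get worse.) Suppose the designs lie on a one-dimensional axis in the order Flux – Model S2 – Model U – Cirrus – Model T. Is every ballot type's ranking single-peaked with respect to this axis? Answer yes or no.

Axis positions: Flux=1, Model S2=2, Model U=3, Cirrus=4, Model T=5.
Ballot type 1 (peak Model S2 at position 2): ranking walks positions 2-1-3-4-5, expanding outward from the peak — single-peaked.
Ballot type 2 (peak Cirrus at position 4): ranking walks positions 4-5-3-2-1, expanding outward from the peak — single-peaked.
Ballot type 3 (peak Cirrus at position 4): ranking walks positions 4-3-2-5-1, expanding outward from the peak — single-peaked.
Ballot type 4 (peak Cirrus at position 4): ranking walks positions 4-3-5-2-1, expanding outward from the peak — single-peaked.
Ballot type 5 (peak Model S2 at position 2): ranking walks positions 2-3-1-4-5, expanding outward from the peak — single-peaked.
Ballot type 6 (peak Model U at position 3): ranking walks positions 3-2-4-5-1, expanding outward from the peak — single-peaked.
Ballot type 7 (peak Flux at position 1): ranking walks positions 1-2-3-4-5, expanding outward from the peak — single-peaked.
Every ranking is single-peaked on this axis.

yes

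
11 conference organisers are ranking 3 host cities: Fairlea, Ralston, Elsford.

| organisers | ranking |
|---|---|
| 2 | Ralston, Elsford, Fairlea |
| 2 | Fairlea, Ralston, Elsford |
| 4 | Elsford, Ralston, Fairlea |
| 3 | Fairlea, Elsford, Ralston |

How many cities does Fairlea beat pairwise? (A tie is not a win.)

Fairlea against each rival (11 organisers):
Fairlea–Ralston: Ralston 6–5.
Fairlea vs Elsford: Elsford, 6–5.
Fairlea beats no one; loses to Ralston, Elsford — 0 pairwise wins.

0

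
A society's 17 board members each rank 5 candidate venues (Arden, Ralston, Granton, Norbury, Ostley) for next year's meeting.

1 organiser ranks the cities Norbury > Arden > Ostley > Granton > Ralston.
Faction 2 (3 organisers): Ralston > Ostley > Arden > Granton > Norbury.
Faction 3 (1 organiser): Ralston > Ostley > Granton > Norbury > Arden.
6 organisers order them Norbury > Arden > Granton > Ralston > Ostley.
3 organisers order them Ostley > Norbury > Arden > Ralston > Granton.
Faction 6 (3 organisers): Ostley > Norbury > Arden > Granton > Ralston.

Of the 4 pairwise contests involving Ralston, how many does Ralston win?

1

Ralston against each rival (17 organisers):
Ralston vs Arden: Ralston is ranked higher on 3+1 = 4 ballots, Arden on 13. Arden wins 13–4.
Ralston–Granton: Granton 10–7.
Ralston vs Norbury: Norbury wins 13–4.
Ralston vs Ostley: Ralston wins 10–7.
Ralston beats Ostley; loses to Arden, Granton, Norbury — 1 pairwise win.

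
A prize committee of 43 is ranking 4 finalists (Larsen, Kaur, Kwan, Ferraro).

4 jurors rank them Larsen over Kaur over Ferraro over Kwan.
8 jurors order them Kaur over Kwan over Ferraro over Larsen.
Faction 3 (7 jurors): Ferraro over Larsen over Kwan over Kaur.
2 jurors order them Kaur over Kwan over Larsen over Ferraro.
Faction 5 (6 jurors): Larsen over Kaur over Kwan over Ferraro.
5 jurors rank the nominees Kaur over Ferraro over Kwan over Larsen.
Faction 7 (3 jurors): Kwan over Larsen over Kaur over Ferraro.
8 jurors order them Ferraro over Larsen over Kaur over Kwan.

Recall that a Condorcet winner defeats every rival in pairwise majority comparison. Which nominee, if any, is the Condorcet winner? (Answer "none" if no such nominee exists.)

Check each pair by majority over 43 ballots:
Larsen vs Kaur: Larsen, 28–15.
Larsen vs Kwan: Larsen wins 25–18.
Larsen vs Ferraro: Ferraro wins 28–15.
Kaur vs Kwan: Kaur wins 33–10.
Kaur–Ferraro: Kaur 28–15.
Kwan vs Ferraro: Ferraro, 24–19.
Each nominee drops at least one matchup (Larsen loses to Ferraro; Kaur loses to Larsen; Kwan loses to Larsen; Ferraro loses to Kaur); the cycle Larsen → Kaur → Ferraro → Larsen rules out a Condorcet winner.

none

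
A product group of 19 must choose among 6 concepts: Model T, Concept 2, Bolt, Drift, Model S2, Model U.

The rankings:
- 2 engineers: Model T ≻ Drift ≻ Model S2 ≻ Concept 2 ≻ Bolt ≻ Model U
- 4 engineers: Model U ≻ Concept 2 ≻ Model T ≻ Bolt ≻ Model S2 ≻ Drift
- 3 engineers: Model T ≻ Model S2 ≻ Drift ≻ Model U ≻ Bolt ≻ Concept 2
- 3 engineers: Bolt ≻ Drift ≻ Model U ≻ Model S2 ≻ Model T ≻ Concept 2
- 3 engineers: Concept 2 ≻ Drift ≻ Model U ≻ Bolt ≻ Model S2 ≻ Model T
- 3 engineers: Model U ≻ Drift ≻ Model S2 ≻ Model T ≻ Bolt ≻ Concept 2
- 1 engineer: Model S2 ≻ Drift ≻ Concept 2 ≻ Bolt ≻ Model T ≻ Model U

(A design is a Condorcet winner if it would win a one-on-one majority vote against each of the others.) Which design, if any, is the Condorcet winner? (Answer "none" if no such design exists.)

Pairwise majorities:
Model T vs Concept 2: Model T preferred on 2+3+3+3 = 11 ballots; Model T wins 11–8.
Model T vs Bolt: 12 to 7, Model T.
Model T vs Drift: Model T preferred on 2+4+3 = 9 ballots; Drift wins 10–9.
Model T vs Model S2: 9 to 10, Model S2.
Model T vs Model U: 6 to 13, Model U.
Concept 2 vs Bolt: 2+4+3+1 = 10 for Concept 2, 9 for Bolt — Concept 2 by 10–9.
Concept 2 vs Drift: 7 to 12, Drift.
Concept 2 vs Model S2: 4+3 = 7 for Concept 2, 12 for Model S2 — Model S2 by 12–7.
Concept 2 vs Model U: Concept 2 is ranked higher on 2+3+1 = 6 ballots, Model U on 13. Model U wins 13–6.
Bolt vs Drift: Bolt is ranked higher on 4+3 = 7 ballots, Drift on 12. Drift wins 12–7.
Bolt vs Model S2: Bolt preferred on 4+3+3 = 10 ballots; Bolt wins 10–9.
Bolt vs Model U: 2+3+1 = 6 for Bolt, 13 for Model U — Model U by 13–6.
Drift vs Model S2: Drift preferred on 2+3+3+3 = 11 ballots; Drift wins 11–8.
Drift vs Model U: 2+3+3+3+1 = 12 for Drift, 7 for Model U — Drift by 12–7.
Model S2 vs Model U: 2+3+1 = 6 for Model S2, 13 for Model U — Model U by 13–6.
Drift wins every pairwise contest, so Drift is the Condorcet winner.

Drift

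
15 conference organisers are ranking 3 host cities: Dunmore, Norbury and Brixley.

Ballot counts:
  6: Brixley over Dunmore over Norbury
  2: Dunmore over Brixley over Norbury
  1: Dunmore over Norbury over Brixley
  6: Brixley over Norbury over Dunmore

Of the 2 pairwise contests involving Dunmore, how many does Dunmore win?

1

Dunmore against each rival (15 organisers):
Dunmore vs Norbury: Dunmore is ranked higher on 6+2+1 = 9 ballots, Norbury on 6. Dunmore wins 9–6.
Dunmore vs Brixley: 3 to 12, Brixley.
Dunmore beats Norbury; loses to Brixley — 1 pairwise win.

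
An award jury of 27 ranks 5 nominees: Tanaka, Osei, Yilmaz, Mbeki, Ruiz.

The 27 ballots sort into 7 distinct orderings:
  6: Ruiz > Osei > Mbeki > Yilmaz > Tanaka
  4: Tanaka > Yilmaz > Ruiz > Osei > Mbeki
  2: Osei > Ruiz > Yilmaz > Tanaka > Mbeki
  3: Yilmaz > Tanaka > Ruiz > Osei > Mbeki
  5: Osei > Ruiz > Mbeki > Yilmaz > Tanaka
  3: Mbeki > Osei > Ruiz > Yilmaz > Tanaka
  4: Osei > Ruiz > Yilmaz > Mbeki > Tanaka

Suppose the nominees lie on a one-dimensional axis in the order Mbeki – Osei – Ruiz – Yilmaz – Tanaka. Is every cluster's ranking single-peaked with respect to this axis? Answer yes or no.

yes

Axis positions: Mbeki=1, Osei=2, Ruiz=3, Yilmaz=4, Tanaka=5.
Cluster 1 (peak Ruiz at position 3): ranking walks positions 3-2-1-4-5, expanding outward from the peak — single-peaked.
Cluster 2 (peak Tanaka at position 5): ranking walks positions 5-4-3-2-1, expanding outward from the peak — single-peaked.
Cluster 3 (peak Osei at position 2): ranking walks positions 2-3-4-5-1, expanding outward from the peak — single-peaked.
Cluster 4 (peak Yilmaz at position 4): ranking walks positions 4-5-3-2-1, expanding outward from the peak — single-peaked.
Cluster 5 (peak Osei at position 2): ranking walks positions 2-3-1-4-5, expanding outward from the peak — single-peaked.
Cluster 6 (peak Mbeki at position 1): ranking walks positions 1-2-3-4-5, expanding outward from the peak — single-peaked.
Cluster 7 (peak Osei at position 2): ranking walks positions 2-3-4-1-5, expanding outward from the peak — single-peaked.
Every ranking is single-peaked on this axis.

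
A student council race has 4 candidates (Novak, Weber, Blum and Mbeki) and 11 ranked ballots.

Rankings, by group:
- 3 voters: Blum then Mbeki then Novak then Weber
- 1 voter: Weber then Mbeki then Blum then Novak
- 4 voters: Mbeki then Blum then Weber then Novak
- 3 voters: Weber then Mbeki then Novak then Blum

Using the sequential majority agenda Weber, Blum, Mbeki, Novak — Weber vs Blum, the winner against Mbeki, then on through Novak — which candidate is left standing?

Round 1: Weber vs Blum — 4–7, Blum advances.
Round 2: Blum vs Mbeki — 3–8, Mbeki advances.
Round 3: Mbeki vs Novak — 11–0, Mbeki advances.
The agenda winner is Mbeki.

Mbeki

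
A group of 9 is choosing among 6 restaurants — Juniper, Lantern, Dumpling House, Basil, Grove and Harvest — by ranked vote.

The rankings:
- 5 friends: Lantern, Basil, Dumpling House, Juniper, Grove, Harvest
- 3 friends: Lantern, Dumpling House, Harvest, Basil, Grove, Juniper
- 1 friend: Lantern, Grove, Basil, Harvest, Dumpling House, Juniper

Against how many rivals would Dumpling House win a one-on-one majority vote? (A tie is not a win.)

3

Dumpling House against each rival (9 friends):
Dumpling House–Juniper: Dumpling House 9–0.
Dumpling House vs Lantern: Dumpling House is ranked higher on 0 ballots, Lantern on 9. Lantern wins 9–0.
Dumpling House vs Basil: Basil, 6–3.
Dumpling House–Grove: Dumpling House 8–1.
Dumpling House vs Harvest: 5+3 = 8 for Dumpling House, 1 for Harvest — Dumpling House by 8–1.
Dumpling House beats Juniper, Grove, Harvest; loses to Lantern, Basil — 3 pairwise wins.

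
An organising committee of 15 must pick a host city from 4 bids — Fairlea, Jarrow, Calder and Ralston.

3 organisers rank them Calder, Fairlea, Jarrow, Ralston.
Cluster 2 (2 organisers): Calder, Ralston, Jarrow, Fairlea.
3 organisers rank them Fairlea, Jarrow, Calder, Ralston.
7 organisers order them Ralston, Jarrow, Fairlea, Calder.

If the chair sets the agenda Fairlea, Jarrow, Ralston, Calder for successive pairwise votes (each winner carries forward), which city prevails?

Round 1: Fairlea vs Jarrow — 6–9, Jarrow advances.
Round 2: Jarrow vs Ralston — 6–9, Ralston advances.
Round 3: Ralston vs Calder — 7–8, Calder advances.
Calder survives the agenda.

Calder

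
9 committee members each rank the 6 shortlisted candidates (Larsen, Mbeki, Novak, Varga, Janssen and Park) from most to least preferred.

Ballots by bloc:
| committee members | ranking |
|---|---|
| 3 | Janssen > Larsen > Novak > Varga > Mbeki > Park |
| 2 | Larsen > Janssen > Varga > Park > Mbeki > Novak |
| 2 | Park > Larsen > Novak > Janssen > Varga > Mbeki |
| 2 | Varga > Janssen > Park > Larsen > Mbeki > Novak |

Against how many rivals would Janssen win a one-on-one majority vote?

Janssen against each rival (9 committee members):
Janssen vs Larsen: Janssen wins 5–4.
Janssen vs Mbeki: Janssen wins 9–0.
Janssen vs Novak: Janssen is ranked higher on 3+2+2 = 7 ballots, Novak on 2. Janssen wins 7–2.
Janssen vs Varga: 7 to 2, Janssen.
Janssen vs Park: Janssen, 7–2.
Janssen beats Larsen, Mbeki, Novak, Varga, Park — 5 pairwise wins.

5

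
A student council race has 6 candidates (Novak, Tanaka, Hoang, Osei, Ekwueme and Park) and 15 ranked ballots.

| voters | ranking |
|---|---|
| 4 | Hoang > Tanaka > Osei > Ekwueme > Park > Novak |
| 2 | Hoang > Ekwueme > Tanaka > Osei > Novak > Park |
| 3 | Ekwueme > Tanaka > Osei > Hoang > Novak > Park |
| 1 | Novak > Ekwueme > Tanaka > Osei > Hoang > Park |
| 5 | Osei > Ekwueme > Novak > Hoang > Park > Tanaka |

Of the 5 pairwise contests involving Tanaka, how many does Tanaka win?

3

Tanaka against each rival (15 voters):
Tanaka–Novak: Tanaka 9–6.
Tanaka vs Hoang: Hoang, 11–4.
Tanaka vs Osei: Tanaka, 10–5.
Tanaka vs Ekwueme: Ekwueme wins 11–4.
Tanaka vs Park: Tanaka wins 10–5.
Tanaka beats Novak, Osei, Park; loses to Hoang, Ekwueme — 3 pairwise wins.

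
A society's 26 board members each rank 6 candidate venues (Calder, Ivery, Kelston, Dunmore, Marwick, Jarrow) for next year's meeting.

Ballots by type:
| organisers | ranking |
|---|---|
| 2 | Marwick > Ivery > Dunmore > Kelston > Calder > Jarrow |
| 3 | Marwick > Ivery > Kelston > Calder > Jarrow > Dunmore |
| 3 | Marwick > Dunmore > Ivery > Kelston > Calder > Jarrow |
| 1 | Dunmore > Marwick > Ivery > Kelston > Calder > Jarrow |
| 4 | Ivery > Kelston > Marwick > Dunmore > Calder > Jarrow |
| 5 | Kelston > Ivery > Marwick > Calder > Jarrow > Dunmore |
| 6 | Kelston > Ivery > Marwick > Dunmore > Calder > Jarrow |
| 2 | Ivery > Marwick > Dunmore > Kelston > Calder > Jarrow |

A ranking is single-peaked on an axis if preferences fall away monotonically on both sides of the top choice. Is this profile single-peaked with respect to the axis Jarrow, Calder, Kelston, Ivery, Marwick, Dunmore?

Axis positions: Jarrow=1, Calder=2, Kelston=3, Ivery=4, Marwick=5, Dunmore=6.
Type 1 (peak Marwick at position 5): ranking walks positions 5-4-6-3-2-1, expanding outward from the peak — single-peaked.
Type 2 (peak Marwick at position 5): ranking walks positions 5-4-3-2-1-6, expanding outward from the peak — single-peaked.
Type 3 (peak Marwick at position 5): ranking walks positions 5-6-4-3-2-1, expanding outward from the peak — single-peaked.
Type 4 (peak Dunmore at position 6): ranking walks positions 6-5-4-3-2-1, expanding outward from the peak — single-peaked.
Type 5 (peak Ivery at position 4): ranking walks positions 4-3-5-6-2-1, expanding outward from the peak — single-peaked.
Type 6 (peak Kelston at position 3): ranking walks positions 3-4-5-2-1-6, expanding outward from the peak — single-peaked.
Type 7 (peak Kelston at position 3): ranking walks positions 3-4-5-6-2-1, expanding outward from the peak — single-peaked.
Type 8 (peak Ivery at position 4): ranking walks positions 4-5-6-3-2-1, expanding outward from the peak — single-peaked.
Every ranking is single-peaked on this axis.

yes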